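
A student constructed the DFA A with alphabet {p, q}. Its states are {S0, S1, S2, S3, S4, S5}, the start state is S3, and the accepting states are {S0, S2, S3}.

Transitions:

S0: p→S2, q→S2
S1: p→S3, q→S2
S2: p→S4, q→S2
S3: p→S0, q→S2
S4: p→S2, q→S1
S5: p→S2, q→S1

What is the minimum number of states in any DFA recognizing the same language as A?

5

Reachable states from the start: {S0,S1,S2,S3,S4}. Unreachable: {S5} — drop them.
P0 = {S0,S2,S3} | {S1,S4}.
Split {S0,S2,S3} by δ(·,p) → {S0,S3} and {S2}.
Refine {S0,S3} on symbol p: members go to different blocks, giving {S0} and {S3}.
Split {S1,S4} by δ(·,p) → {S1} and {S4}.
Stable partition: {S0} | {S1} | {S2} | {S3} | {S4} — 5 equivalence classes.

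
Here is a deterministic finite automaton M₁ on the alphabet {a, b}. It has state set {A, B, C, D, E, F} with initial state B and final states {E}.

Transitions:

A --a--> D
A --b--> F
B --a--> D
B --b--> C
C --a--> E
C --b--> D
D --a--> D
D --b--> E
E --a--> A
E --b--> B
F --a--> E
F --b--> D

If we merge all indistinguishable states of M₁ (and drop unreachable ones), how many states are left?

Every state is reachable, so we keep all 6.
Initial partition by acceptance: {E} | {A,B,C,D,F}.
On input a, block {A,B,C,D,F} splits into {A,B,D} and {C,F}.
Split {A,B,D} by δ(·,b) → {A,B} and {D}.
Stable partition: {E} | {A,B} | {C,F} | {D} — 4 equivalence classes.

4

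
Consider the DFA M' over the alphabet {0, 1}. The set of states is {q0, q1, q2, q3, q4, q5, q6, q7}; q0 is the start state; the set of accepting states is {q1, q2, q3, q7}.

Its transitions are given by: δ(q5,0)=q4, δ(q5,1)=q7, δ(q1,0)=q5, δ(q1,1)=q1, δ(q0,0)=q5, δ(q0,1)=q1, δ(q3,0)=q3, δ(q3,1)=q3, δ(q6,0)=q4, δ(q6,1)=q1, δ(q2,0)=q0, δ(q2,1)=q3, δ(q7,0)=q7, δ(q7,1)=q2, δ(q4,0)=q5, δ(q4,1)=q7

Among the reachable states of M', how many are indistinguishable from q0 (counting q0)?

1

States {q6} cannot be reached from the start state, so discard them.
P0 = {q1,q2,q3,q7} | {q0,q4,q5}.
Refine {q1,q2,q3,q7} on symbol 0: members go to different blocks, giving {q1,q2} and {q3,q7}.
On input 1, block {q1,q2} splits into {q1} and {q2}.
Refine {q0,q4,q5} on symbol 1: members go to different blocks, giving {q4,q5} and {q0}.
Split {q3,q7} by δ(·,1) → {q3} and {q7}.
Stable partition: {q1} | {q4,q5} | {q3} | {q2} | {q0} | {q7} — 6 equivalence classes.
The equivalence class containing q0 is {q0}, of size 1.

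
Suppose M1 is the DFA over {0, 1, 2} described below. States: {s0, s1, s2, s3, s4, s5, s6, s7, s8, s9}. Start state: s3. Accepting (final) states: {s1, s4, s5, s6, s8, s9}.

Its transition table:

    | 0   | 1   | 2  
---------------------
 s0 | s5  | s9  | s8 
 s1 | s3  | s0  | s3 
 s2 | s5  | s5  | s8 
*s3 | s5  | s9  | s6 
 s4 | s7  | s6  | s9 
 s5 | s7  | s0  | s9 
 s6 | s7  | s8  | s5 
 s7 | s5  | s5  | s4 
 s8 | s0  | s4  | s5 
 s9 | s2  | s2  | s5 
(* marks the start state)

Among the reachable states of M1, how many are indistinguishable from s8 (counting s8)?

3

States {s1} cannot be reached from the start state, so discard them.
Start with accepting vs non-accepting: {s4,s5,s6,s8,s9} | {s0,s2,s3,s7}.
Refine {s4,s5,s6,s8,s9} on symbol 1: members go to different blocks, giving {s4,s6,s8} and {s5,s9}.
The partition is now stable with 3 blocks: {s4,s6,s8} | {s0,s2,s3,s7} | {s5,s9}.
The equivalence class containing s8 is {s4,s6,s8}, of size 3.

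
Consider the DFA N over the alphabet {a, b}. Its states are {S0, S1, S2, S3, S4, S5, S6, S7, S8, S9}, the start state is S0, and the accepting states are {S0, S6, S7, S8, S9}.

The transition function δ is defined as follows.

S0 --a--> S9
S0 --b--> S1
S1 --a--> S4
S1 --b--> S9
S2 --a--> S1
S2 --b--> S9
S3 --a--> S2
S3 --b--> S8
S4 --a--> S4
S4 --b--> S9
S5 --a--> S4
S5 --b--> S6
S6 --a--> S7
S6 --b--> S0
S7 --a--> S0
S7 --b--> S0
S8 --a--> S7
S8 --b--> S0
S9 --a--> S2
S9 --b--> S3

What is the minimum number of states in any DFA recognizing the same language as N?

6

States {S5,S6} cannot be reached from the start state, so discard them.
Start with accepting vs non-accepting: {S0,S7,S8,S9} | {S1,S2,S3,S4}.
Refine {S0,S7,S8,S9} on symbol a: members go to different blocks, giving {S0,S7,S8} and {S9}.
Refine {S0,S7,S8} on symbol a: members go to different blocks, giving {S7,S8} and {S0}.
Split {S7,S8} by δ(·,a) → {S7} and {S8}.
On input b, block {S1,S2,S3,S4} splits into {S1,S2,S4} and {S3}.
The partition is now stable with 6 blocks: {S7} | {S1,S2,S4} | {S9} | {S0} | {S8} | {S3}.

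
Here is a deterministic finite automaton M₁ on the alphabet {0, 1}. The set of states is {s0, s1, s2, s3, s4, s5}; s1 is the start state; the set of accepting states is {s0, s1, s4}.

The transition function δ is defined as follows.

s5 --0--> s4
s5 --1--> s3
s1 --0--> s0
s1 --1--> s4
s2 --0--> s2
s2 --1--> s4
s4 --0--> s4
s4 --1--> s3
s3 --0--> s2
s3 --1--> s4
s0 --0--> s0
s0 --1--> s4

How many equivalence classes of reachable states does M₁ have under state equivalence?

3

First remove the unreachable states {s5}; 5 states remain.
Initial partition by acceptance: {s0,s1,s4} | {s2,s3}.
On input 1, block {s0,s1,s4} splits into {s0,s1} and {s4}.
No further refinement is possible. Final partition (3 blocks): {s0,s1} | {s2,s3} | {s4}.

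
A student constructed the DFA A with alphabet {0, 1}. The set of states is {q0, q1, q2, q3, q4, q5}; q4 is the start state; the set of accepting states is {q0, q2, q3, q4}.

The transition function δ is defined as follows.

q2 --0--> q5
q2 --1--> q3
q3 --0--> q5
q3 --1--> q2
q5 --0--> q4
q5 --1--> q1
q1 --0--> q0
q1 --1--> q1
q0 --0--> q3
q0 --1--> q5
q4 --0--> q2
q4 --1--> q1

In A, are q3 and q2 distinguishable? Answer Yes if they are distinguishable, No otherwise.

Initial partition by acceptance: {q0,q2,q3,q4} | {q1,q5}.
Refine {q0,q2,q3,q4} on symbol 0: members go to different blocks, giving {q0,q4} and {q2,q3}.
Stable partition: {q0,q4} | {q1,q5} | {q2,q3} — 3 equivalence classes.
q3 and q2 lie in the same block of the stable partition, so they are equivalent — no string distinguishes them.

No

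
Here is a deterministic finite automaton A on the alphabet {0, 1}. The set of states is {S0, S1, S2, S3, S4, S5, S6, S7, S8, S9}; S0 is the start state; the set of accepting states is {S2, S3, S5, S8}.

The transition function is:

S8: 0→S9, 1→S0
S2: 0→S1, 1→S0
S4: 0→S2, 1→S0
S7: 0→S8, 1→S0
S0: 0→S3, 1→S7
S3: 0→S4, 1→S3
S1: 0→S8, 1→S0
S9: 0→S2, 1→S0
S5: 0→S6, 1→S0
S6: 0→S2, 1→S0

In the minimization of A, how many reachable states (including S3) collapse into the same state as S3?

Reachable states from the start: {S0,S1,S2,S3,S4,S7,S8,S9}. Unreachable: {S5,S6} — drop them.
Start with accepting vs non-accepting: {S2,S3,S8} | {S0,S1,S4,S7,S9}.
Split {S2,S3,S8} by δ(·,1) → {S2,S8} and {S3}.
On input 0, block {S0,S1,S4,S7,S9} splits into {S1,S4,S7,S9} and {S0}.
The partition is now stable with 4 blocks: {S2,S8} | {S1,S4,S7,S9} | {S3} | {S0}.
State S3 belongs to the block {S3}, which has 1 states.

1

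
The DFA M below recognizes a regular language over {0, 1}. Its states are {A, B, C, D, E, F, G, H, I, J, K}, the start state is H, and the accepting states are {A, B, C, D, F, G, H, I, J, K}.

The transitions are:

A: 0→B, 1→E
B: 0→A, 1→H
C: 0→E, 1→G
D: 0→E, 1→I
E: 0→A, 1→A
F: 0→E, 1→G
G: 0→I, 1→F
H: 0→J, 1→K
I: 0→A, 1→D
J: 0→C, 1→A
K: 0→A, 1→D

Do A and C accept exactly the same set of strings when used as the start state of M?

P0 = {A,B,C,D,F,G,H,I,J,K} | {E}.
On input 0, block {A,B,C,D,F,G,H,I,J,K} splits into {A,B,G,H,I,J,K} and {C,D,F}.
Split {A,B,G,H,I,J,K} by δ(·,0) → {A,B,G,H,I,K} and {J}.
Refine {A,B,G,H,I,K} on symbol 0: members go to different blocks, giving {A,B,G,I,K} and {H}.
On input 1, block {A,B,G,I,K} splits into {G,I,K} and {A} and {B}.
On input 0, block {G,I,K} splits into {I,K} and {G}.
On input 1, block {C,D,F} splits into {C,F} and {D}.
The partition is now stable with 9 blocks: {I,K} | {E} | {C,F} | {J} | {H} | {A} | {B} | {G} | {D}.
A and C end up in different blocks, so they are distinguishable. For instance, the string '0' is accepted from only A.

No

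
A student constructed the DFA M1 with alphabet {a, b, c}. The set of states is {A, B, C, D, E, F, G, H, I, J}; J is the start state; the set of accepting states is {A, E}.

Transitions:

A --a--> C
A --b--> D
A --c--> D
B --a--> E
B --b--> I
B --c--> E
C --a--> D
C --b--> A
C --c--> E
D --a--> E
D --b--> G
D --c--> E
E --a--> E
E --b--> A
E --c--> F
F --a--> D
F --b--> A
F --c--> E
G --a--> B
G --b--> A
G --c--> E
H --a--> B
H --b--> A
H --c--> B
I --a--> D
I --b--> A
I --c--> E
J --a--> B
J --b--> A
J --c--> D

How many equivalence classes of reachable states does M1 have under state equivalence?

5

First remove the unreachable states {H}; 9 states remain.
Initial partition by acceptance: {A,E} | {B,C,D,F,G,I,J}.
Refine {A,E} on symbol a: members go to different blocks, giving {A} and {E}.
Refine {B,C,D,F,G,I,J} on symbol a: members go to different blocks, giving {C,F,G,I,J} and {B,D}.
Refine {C,F,G,I,J} on symbol c: members go to different blocks, giving {C,F,G,I} and {J}.
Stable partition: {A} | {C,F,G,I} | {E} | {B,D} | {J} — 5 equivalence classes.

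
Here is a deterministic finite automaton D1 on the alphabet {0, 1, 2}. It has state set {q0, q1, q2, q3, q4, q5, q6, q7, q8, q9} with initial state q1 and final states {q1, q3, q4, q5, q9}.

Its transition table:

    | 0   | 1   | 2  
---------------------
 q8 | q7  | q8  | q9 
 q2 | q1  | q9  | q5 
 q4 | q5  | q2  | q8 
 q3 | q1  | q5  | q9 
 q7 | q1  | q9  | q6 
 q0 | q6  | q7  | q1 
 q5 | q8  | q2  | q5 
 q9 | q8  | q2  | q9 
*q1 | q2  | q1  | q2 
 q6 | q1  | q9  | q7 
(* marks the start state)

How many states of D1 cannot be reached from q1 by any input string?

3

BFS from q1 reaches {q1, q2, q5, q6, q7, q8, q9}; the 3 state(s) q0, q3, q4 are never visited.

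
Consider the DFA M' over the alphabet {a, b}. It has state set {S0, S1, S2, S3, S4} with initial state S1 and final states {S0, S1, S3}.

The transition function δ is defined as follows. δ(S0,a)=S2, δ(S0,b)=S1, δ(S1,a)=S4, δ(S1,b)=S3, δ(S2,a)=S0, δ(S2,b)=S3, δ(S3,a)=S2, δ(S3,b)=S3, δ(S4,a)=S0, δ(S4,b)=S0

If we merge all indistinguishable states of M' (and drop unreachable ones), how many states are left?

All states are reachable from the start state.
Start with accepting vs non-accepting: {S0,S1,S3} | {S2,S4}.
The partition is now stable with 2 blocks: {S0,S1,S3} | {S2,S4}.

2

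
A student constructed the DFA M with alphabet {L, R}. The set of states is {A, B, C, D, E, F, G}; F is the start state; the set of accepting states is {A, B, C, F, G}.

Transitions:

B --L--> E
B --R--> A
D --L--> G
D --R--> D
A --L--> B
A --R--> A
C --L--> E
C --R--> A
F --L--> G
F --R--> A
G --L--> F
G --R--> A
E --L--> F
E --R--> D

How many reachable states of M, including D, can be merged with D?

2

Reachable states from the start: {A,B,D,E,F,G}. Unreachable: {C} — drop them.
Start with accepting vs non-accepting: {A,B,F,G} | {D,E}.
On input L, block {A,B,F,G} splits into {A,F,G} and {B}.
Split {A,F,G} by δ(·,L) → {F,G} and {A}.
No further refinement is possible. Final partition (4 blocks): {F,G} | {D,E} | {B} | {A}.
The equivalence class containing D is {D,E}, of size 2.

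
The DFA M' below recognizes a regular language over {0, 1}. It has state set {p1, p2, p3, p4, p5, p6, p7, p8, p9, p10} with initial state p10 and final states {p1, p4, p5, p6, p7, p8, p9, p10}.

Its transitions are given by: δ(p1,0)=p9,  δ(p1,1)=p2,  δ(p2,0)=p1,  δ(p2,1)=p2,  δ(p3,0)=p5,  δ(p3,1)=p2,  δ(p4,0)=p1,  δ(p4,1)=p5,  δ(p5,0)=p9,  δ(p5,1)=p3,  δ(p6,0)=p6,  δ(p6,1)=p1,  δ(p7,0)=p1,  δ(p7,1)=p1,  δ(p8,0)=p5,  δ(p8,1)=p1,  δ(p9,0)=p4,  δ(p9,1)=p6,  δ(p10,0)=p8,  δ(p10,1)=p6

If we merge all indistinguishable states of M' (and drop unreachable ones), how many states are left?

Reachable states from the start: {p1,p2,p3,p4,p5,p6,p8,p9,p10}. Unreachable: {p7} — drop them.
P0 = {p1,p4,p5,p6,p8,p9,p10} | {p2,p3}.
Refine {p1,p4,p5,p6,p8,p9,p10} on symbol 1: members go to different blocks, giving {p4,p6,p8,p9,p10} and {p1,p5}.
On input 0, block {p4,p6,p8,p9,p10} splits into {p6,p9,p10} and {p4,p8}.
Refine {p6,p9,p10} on symbol 0: members go to different blocks, giving {p9,p10} and {p6}.
The partition is now stable with 5 blocks: {p9,p10} | {p2,p3} | {p1,p5} | {p4,p8} | {p6}.

5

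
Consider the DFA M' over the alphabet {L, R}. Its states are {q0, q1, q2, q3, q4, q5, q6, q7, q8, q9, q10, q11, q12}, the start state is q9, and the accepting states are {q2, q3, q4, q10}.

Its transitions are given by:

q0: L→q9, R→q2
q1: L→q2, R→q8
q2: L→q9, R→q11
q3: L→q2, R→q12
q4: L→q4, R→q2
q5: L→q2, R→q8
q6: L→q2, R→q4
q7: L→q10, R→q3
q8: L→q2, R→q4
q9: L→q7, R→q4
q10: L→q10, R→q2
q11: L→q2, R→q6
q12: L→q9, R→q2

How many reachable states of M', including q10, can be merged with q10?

First remove the unreachable states {q0,q1,q5,q8}; 9 states remain.
Start with accepting vs non-accepting: {q2,q3,q4,q10} | {q6,q7,q9,q11,q12}.
Refine {q2,q3,q4,q10} on symbol L: members go to different blocks, giving {q3,q4,q10} and {q2}.
Refine {q3,q4,q10} on symbol L: members go to different blocks, giving {q4,q10} and {q3}.
On input L, block {q6,q7,q9,q11,q12} splits into {q6,q11} and {q9,q12} and {q7}.
Refine {q6,q11} on symbol R: members go to different blocks, giving {q6} and {q11}.
Split {q9,q12} by δ(·,L) → {q9} and {q12}.
No further refinement is possible. Final partition (8 blocks): {q4,q10} | {q6} | {q2} | {q3} | {q9} | {q7} | {q11} | {q12}.
The equivalence class containing q10 is {q4,q10}, of size 2.

2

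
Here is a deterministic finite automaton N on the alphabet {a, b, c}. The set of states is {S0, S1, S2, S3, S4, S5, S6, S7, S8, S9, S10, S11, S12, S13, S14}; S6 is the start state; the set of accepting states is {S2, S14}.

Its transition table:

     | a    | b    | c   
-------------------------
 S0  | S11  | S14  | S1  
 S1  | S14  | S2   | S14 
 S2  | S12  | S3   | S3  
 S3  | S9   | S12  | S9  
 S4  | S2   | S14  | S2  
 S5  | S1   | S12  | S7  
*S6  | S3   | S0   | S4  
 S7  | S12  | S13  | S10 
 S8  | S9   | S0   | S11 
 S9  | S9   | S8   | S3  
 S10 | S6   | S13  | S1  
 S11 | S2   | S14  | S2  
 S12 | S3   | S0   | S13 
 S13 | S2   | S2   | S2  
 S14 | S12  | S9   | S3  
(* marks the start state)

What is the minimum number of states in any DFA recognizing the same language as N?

First remove the unreachable states {S5,S7,S10}; 12 states remain.
Initial partition by acceptance: {S2,S14} | {S0,S1,S3,S4,S6,S8,S9,S11,S12,S13}.
On input a, block {S0,S1,S3,S4,S6,S8,S9,S11,S12,S13} splits into {S0,S3,S6,S8,S9,S12} and {S1,S4,S11,S13}.
Refine {S0,S3,S6,S8,S9,S12} on symbol a: members go to different blocks, giving {S3,S6,S8,S9,S12} and {S0}.
On input b, block {S3,S6,S8,S9,S12} splits into {S6,S8,S12} and {S3,S9}.
The partition is now stable with 5 blocks: {S2,S14} | {S6,S8,S12} | {S1,S4,S11,S13} | {S0} | {S3,S9}.

5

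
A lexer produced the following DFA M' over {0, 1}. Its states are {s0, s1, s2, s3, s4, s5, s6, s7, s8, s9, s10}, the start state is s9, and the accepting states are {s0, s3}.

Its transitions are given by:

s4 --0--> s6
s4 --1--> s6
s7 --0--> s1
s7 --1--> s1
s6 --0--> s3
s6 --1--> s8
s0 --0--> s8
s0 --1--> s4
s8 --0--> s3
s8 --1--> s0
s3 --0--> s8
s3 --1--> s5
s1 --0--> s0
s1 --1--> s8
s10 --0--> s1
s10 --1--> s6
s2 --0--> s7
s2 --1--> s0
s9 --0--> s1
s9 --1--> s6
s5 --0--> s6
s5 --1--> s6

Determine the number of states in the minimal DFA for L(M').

4

States {s2,s7,s10} cannot be reached from the start state, so discard them.
P0 = {s0,s3} | {s1,s4,s5,s6,s8,s9}.
Split {s1,s4,s5,s6,s8,s9} by δ(·,0) → {s1,s6,s8} and {s4,s5,s9}.
Refine {s1,s6,s8} on symbol 1: members go to different blocks, giving {s1,s6} and {s8}.
Stable partition: {s0,s3} | {s1,s6} | {s4,s5,s9} | {s8} — 4 equivalence classes.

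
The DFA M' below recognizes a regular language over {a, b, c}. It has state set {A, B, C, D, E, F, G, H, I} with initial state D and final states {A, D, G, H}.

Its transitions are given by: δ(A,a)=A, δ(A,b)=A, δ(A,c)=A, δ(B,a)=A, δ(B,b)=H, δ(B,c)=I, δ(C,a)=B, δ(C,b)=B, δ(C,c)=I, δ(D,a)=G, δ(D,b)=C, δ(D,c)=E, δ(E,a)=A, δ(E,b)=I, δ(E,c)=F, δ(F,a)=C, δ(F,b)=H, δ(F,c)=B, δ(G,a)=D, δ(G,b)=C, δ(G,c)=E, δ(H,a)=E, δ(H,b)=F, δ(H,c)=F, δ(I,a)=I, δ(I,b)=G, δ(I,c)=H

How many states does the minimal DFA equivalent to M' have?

8

All states are reachable from the start state.
P0 = {A,D,G,H} | {B,C,E,F,I}.
On input a, block {A,D,G,H} splits into {A,D,G} and {H}.
Refine {A,D,G} on symbol b: members go to different blocks, giving {D,G} and {A}.
Refine {B,C,E,F,I} on symbol a: members go to different blocks, giving {C,F,I} and {B,E}.
On input a, block {C,F,I} splits into {F,I} and {C}.
Split {F,I} by δ(·,a) → {F} and {I}.
On input b, block {B,E} splits into {B} and {E}.
Stable partition: {D,G} | {F} | {H} | {A} | {B} | {C} | {I} | {E} — 8 equivalence classes.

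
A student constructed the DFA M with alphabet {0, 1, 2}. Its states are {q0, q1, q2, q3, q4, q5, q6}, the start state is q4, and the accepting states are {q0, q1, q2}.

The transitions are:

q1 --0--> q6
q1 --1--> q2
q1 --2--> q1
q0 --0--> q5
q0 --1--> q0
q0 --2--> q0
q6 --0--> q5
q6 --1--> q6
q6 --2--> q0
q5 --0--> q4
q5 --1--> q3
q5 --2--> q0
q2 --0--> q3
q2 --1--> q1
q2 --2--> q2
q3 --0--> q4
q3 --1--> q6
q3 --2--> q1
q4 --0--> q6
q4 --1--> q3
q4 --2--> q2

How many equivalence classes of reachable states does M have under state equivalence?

P0 = {q0,q1,q2} | {q3,q4,q5,q6}.
Stable partition: {q0,q1,q2} | {q3,q4,q5,q6} — 2 equivalence classes.

2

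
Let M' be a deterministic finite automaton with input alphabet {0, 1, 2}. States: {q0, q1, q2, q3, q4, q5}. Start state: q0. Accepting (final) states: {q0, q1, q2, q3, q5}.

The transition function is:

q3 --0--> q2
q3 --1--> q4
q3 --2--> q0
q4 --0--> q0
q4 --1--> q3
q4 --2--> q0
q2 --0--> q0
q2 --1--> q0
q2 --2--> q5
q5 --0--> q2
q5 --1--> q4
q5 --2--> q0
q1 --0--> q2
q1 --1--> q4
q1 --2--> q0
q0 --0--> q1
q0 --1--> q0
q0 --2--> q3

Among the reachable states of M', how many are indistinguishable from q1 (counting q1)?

All states are reachable from the start state.
Start with accepting vs non-accepting: {q0,q1,q2,q3,q5} | {q4}.
Split {q0,q1,q2,q3,q5} by δ(·,1) → {q1,q3,q5} and {q0,q2}.
Refine {q0,q2} on symbol 0: members go to different blocks, giving {q0} and {q2}.
Stable partition: {q1,q3,q5} | {q4} | {q0} | {q2} — 4 equivalence classes.
The equivalence class containing q1 is {q1,q3,q5}, of size 3.

3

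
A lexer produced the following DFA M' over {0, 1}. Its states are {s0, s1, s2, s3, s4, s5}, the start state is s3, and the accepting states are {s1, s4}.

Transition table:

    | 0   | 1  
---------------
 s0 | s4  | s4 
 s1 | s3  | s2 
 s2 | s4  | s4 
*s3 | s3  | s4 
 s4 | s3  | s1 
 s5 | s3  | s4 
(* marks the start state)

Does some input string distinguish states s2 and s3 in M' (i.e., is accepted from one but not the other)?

States {s0,s5} cannot be reached from the start state, so discard them.
Start with accepting vs non-accepting: {s1,s4} | {s2,s3}.
Split {s1,s4} by δ(·,1) → {s1} and {s4}.
On input 0, block {s2,s3} splits into {s2} and {s3}.
No further refinement is possible. Final partition (4 blocks): {s1} | {s2} | {s4} | {s3}.
s2 and s3 end up in different blocks, so they are distinguishable. For instance, the string '0' is accepted from only s2.

Yes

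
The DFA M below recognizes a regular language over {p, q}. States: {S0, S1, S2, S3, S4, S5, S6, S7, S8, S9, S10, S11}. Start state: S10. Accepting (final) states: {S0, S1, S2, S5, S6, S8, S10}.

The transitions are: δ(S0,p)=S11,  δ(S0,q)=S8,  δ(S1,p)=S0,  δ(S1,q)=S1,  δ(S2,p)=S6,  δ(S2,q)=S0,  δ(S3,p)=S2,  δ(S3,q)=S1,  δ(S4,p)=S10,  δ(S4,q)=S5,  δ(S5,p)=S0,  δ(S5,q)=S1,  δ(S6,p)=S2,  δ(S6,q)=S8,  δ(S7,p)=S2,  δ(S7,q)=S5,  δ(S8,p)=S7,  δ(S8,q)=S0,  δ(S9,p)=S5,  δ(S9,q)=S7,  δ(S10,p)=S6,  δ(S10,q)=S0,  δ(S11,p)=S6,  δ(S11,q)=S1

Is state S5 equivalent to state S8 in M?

No

First remove the unreachable states {S3,S4,S9}; 9 states remain.
Start with accepting vs non-accepting: {S0,S1,S2,S5,S6,S8,S10} | {S7,S11}.
Split {S0,S1,S2,S5,S6,S8,S10} by δ(·,p) → {S1,S2,S5,S6,S10} and {S0,S8}.
Split {S1,S2,S5,S6,S10} by δ(·,p) → {S2,S6,S10} and {S1,S5}.
No further refinement is possible. Final partition (4 blocks): {S2,S6,S10} | {S7,S11} | {S0,S8} | {S1,S5}.
S5 and S8 end up in different blocks, so they are distinguishable. For instance, the string 'p' is accepted from only S5.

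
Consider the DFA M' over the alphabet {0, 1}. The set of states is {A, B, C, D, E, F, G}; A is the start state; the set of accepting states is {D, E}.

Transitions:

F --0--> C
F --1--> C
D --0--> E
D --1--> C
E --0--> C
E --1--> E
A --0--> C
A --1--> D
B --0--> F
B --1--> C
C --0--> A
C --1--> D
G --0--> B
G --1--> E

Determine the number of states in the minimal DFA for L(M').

States {B,F,G} cannot be reached from the start state, so discard them.
Start with accepting vs non-accepting: {D,E} | {A,C}.
Refine {D,E} on symbol 0: members go to different blocks, giving {D} and {E}.
Stable partition: {D} | {A,C} | {E} — 3 equivalence classes.

3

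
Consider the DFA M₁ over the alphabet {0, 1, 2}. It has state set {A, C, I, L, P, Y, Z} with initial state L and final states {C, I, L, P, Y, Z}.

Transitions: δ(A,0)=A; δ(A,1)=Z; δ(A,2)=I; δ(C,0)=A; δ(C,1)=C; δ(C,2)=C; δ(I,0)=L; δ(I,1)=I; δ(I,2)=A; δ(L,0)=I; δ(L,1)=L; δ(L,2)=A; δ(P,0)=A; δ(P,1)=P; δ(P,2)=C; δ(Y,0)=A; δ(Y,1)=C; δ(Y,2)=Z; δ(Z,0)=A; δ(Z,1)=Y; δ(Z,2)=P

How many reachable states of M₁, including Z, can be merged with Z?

Initial partition by acceptance: {C,I,L,P,Y,Z} | {A}.
Split {C,I,L,P,Y,Z} by δ(·,0) → {C,P,Y,Z} and {I,L}.
Stable partition: {C,P,Y,Z} | {A} | {I,L} — 3 equivalence classes.
The equivalence class containing Z is {C,P,Y,Z}, of size 4.

4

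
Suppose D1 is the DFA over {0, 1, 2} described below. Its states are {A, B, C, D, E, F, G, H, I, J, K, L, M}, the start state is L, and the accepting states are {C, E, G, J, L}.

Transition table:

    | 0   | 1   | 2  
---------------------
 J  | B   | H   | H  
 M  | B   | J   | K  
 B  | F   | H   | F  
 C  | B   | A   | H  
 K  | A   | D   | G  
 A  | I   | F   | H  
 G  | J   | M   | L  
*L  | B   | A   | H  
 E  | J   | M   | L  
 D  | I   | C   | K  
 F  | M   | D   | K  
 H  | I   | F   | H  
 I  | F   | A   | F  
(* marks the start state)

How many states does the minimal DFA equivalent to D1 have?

7

Reachable states from the start: {A,B,C,D,F,G,H,I,J,K,L,M}. Unreachable: {E} — drop them.
P0 = {C,G,J,L} | {A,B,D,F,H,I,K,M}.
Refine {C,G,J,L} on symbol 0: members go to different blocks, giving {C,J,L} and {G}.
On input 1, block {A,B,D,F,H,I,K,M} splits into {A,B,F,H,I,K} and {D,M}.
Refine {A,B,F,H,I,K} on symbol 0: members go to different blocks, giving {A,B,H,I,K} and {F}.
Refine {A,B,H,I,K} on symbol 0: members go to different blocks, giving {A,H,K} and {B,I}.
Refine {A,H,K} on symbol 0: members go to different blocks, giving {A,H} and {K}.
Stable partition: {C,J,L} | {A,H} | {G} | {D,M} | {F} | {B,I} | {K} — 7 equivalence classes.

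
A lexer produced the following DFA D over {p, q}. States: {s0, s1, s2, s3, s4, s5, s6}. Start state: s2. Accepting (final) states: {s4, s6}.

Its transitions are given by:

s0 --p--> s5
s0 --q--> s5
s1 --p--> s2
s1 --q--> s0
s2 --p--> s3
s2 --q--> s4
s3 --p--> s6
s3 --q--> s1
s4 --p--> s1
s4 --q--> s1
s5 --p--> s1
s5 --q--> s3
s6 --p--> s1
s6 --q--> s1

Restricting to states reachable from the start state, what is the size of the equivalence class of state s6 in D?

P0 = {s4,s6} | {s0,s1,s2,s3,s5}.
On input p, block {s0,s1,s2,s3,s5} splits into {s0,s1,s2,s5} and {s3}.
Refine {s0,s1,s2,s5} on symbol p: members go to different blocks, giving {s0,s1,s5} and {s2}.
Refine {s0,s1,s5} on symbol p: members go to different blocks, giving {s0,s5} and {s1}.
Refine {s0,s5} on symbol p: members go to different blocks, giving {s0} and {s5}.
No further refinement is possible. Final partition (6 blocks): {s4,s6} | {s0} | {s3} | {s2} | {s1} | {s5}.
State s6 belongs to the block {s4,s6}, which has 2 states.

2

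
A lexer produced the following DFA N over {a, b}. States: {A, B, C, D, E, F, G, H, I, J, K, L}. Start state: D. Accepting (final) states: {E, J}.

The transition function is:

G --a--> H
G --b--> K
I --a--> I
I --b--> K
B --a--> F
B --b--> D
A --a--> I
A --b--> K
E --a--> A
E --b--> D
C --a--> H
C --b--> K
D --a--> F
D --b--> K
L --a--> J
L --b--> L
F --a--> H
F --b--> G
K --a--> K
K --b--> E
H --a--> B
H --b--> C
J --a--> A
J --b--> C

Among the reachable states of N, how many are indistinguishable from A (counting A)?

2

Reachable states from the start: {A,B,C,D,E,F,G,H,I,K}. Unreachable: {J,L} — drop them.
Start with accepting vs non-accepting: {E} | {A,B,C,D,F,G,H,I,K}.
Refine {A,B,C,D,F,G,H,I,K} on symbol b: members go to different blocks, giving {A,B,C,D,F,G,H,I} and {K}.
Refine {A,B,C,D,F,G,H,I} on symbol b: members go to different blocks, giving {A,C,D,G,I} and {B,F,H}.
Refine {A,C,D,G,I} on symbol a: members go to different blocks, giving {C,D,G} and {A,I}.
The partition is now stable with 5 blocks: {E} | {C,D,G} | {K} | {B,F,H} | {A,I}.
State A belongs to the block {A,I}, which has 2 states.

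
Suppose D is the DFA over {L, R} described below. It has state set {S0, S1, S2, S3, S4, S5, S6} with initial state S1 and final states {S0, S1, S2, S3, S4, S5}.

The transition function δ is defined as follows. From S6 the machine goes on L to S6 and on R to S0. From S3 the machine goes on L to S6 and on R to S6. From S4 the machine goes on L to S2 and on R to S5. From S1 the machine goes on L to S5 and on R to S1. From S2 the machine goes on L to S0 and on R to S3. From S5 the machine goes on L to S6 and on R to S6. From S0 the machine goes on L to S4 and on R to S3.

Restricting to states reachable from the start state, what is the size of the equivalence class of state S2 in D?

3

Every state is reachable, so we keep all 7.
Start with accepting vs non-accepting: {S0,S1,S2,S3,S4,S5} | {S6}.
Split {S0,S1,S2,S3,S4,S5} by δ(·,L) → {S0,S1,S2,S4} and {S3,S5}.
On input L, block {S0,S1,S2,S4} splits into {S0,S2,S4} and {S1}.
The partition is now stable with 4 blocks: {S0,S2,S4} | {S6} | {S3,S5} | {S1}.
State S2 belongs to the block {S0,S2,S4}, which has 3 states.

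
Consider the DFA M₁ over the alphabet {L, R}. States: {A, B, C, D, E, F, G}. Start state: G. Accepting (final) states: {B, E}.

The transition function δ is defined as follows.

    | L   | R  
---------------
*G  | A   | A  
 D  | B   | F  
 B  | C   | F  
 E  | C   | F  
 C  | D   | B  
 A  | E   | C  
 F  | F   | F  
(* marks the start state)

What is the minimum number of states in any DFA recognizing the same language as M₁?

6

Start with accepting vs non-accepting: {B,E} | {A,C,D,F,G}.
Split {A,C,D,F,G} by δ(·,L) → {C,F,G} and {A,D}.
Refine {C,F,G} on symbol L: members go to different blocks, giving {C,G} and {F}.
Refine {C,G} on symbol R: members go to different blocks, giving {C} and {G}.
On input R, block {A,D} splits into {A} and {D}.
Stable partition: {B,E} | {C} | {A} | {F} | {G} | {D} — 6 equivalence classes.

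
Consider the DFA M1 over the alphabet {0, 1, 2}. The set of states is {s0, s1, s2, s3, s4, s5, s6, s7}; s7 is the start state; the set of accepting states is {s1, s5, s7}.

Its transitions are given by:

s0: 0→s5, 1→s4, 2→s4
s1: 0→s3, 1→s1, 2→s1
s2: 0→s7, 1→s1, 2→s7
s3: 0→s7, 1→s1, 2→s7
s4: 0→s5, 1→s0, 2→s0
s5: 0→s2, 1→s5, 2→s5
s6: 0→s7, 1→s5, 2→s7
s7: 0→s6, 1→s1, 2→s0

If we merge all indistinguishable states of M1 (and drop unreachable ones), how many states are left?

Initial partition by acceptance: {s1,s5,s7} | {s0,s2,s3,s4,s6}.
Refine {s1,s5,s7} on symbol 2: members go to different blocks, giving {s1,s5} and {s7}.
Refine {s0,s2,s3,s4,s6} on symbol 0: members go to different blocks, giving {s2,s3,s6} and {s0,s4}.
The partition is now stable with 4 blocks: {s1,s5} | {s2,s3,s6} | {s7} | {s0,s4}.

4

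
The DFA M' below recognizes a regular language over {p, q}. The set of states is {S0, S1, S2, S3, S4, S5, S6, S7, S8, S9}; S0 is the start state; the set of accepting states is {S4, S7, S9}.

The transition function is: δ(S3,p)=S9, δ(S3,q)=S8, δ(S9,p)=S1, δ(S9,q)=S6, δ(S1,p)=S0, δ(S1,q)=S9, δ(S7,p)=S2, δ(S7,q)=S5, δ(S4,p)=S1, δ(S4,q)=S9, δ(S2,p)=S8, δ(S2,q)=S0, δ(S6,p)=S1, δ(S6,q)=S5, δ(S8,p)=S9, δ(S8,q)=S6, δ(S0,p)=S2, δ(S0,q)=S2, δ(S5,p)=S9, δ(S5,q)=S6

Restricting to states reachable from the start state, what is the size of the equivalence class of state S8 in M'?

States {S3,S4,S7} cannot be reached from the start state, so discard them.
P0 = {S9} | {S0,S1,S2,S5,S6,S8}.
On input p, block {S0,S1,S2,S5,S6,S8} splits into {S0,S1,S2,S6} and {S5,S8}.
Split {S0,S1,S2,S6} by δ(·,p) → {S0,S1,S6} and {S2}.
Refine {S0,S1,S6} on symbol p: members go to different blocks, giving {S1,S6} and {S0}.
Split {S1,S6} by δ(·,p) → {S1} and {S6}.
The partition is now stable with 6 blocks: {S9} | {S1} | {S5,S8} | {S2} | {S0} | {S6}.
The equivalence class containing S8 is {S5,S8}, of size 2.

2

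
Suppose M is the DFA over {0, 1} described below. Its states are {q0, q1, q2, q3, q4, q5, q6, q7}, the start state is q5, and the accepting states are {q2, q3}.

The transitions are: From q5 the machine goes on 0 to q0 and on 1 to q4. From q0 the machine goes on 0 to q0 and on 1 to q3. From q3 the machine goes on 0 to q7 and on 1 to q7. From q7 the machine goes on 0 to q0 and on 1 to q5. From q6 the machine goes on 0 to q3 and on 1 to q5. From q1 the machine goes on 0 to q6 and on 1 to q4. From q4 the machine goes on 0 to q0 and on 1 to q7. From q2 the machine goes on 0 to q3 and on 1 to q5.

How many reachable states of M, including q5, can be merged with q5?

3

States {q1,q2,q6} cannot be reached from the start state, so discard them.
Start with accepting vs non-accepting: {q3} | {q0,q4,q5,q7}.
Refine {q0,q4,q5,q7} on symbol 1: members go to different blocks, giving {q4,q5,q7} and {q0}.
Stable partition: {q3} | {q4,q5,q7} | {q0} — 3 equivalence classes.
The equivalence class containing q5 is {q4,q5,q7}, of size 3.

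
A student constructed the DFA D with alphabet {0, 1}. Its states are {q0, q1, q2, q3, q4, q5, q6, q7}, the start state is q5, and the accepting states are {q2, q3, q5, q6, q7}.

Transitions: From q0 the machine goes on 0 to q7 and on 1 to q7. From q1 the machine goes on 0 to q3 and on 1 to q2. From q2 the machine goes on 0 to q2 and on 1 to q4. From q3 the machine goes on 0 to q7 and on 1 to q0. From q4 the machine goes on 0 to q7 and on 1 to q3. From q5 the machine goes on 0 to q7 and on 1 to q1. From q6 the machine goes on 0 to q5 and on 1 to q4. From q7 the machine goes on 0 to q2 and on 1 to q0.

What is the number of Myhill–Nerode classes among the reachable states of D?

2

Reachable states from the start: {q0,q1,q2,q3,q4,q5,q7}. Unreachable: {q6} — drop them.
Start with accepting vs non-accepting: {q2,q3,q5,q7} | {q0,q1,q4}.
No further refinement is possible. Final partition (2 blocks): {q2,q3,q5,q7} | {q0,q1,q4}.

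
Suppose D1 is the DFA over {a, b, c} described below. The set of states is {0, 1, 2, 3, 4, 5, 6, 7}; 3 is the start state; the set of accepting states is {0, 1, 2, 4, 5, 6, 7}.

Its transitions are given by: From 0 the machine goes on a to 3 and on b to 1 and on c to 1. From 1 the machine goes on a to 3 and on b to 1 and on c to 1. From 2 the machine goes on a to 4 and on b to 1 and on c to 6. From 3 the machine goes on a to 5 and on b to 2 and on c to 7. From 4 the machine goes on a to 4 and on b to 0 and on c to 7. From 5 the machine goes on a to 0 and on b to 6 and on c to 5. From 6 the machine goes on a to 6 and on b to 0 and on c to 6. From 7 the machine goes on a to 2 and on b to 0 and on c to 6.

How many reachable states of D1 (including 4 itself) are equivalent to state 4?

4

All states are reachable from the start state.
Start with accepting vs non-accepting: {0,1,2,4,5,6,7} | {3}.
On input a, block {0,1,2,4,5,6,7} splits into {2,4,5,6,7} and {0,1}.
On input a, block {2,4,5,6,7} splits into {2,4,6,7} and {5}.
Stable partition: {2,4,6,7} | {3} | {0,1} | {5} — 4 equivalence classes.
State 4 belongs to the block {2,4,6,7}, which has 4 states.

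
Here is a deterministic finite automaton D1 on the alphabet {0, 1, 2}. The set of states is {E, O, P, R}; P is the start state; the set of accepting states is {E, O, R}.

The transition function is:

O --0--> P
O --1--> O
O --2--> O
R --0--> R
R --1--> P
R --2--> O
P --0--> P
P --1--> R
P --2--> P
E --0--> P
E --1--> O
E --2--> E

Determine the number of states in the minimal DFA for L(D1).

3

Reachable states from the start: {O,P,R}. Unreachable: {E} — drop them.
Initial partition by acceptance: {O,R} | {P}.
On input 0, block {O,R} splits into {O} and {R}.
Stable partition: {O} | {P} | {R} — 3 equivalence classes.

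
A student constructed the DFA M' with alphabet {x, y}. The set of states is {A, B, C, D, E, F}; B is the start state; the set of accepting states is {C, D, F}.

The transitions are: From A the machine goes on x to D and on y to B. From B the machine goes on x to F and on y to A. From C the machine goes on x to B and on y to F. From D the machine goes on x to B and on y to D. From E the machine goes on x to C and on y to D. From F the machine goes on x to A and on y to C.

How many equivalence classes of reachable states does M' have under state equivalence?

2

First remove the unreachable states {E}; 5 states remain.
Start with accepting vs non-accepting: {C,D,F} | {A,B}.
No further refinement is possible. Final partition (2 blocks): {C,D,F} | {A,B}.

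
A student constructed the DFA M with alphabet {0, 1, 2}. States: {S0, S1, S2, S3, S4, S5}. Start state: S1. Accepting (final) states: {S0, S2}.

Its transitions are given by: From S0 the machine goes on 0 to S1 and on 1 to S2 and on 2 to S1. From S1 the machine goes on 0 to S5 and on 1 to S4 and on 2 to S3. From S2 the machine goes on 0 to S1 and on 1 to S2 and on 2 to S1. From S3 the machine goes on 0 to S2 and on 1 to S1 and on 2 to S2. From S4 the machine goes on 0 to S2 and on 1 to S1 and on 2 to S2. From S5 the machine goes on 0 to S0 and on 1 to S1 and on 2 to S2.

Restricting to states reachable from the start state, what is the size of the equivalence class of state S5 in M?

3

Every state is reachable, so we keep all 6.
P0 = {S0,S2} | {S1,S3,S4,S5}.
Split {S1,S3,S4,S5} by δ(·,0) → {S3,S4,S5} and {S1}.
Stable partition: {S0,S2} | {S3,S4,S5} | {S1} — 3 equivalence classes.
State S5 belongs to the block {S3,S4,S5}, which has 3 states.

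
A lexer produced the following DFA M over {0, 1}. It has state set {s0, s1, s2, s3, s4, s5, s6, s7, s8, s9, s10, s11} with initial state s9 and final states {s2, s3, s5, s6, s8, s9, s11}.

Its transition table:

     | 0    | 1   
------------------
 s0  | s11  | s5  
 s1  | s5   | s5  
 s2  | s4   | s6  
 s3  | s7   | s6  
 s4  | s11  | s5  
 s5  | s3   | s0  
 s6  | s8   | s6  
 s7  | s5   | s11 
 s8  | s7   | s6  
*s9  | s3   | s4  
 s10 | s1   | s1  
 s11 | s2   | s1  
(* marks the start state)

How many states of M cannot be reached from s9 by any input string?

1

BFS from s9 reaches {s0, s1, s2, s3, s4, s5, s6, s7, s8, s9, s11}; the 1 state(s) s10 are never visited.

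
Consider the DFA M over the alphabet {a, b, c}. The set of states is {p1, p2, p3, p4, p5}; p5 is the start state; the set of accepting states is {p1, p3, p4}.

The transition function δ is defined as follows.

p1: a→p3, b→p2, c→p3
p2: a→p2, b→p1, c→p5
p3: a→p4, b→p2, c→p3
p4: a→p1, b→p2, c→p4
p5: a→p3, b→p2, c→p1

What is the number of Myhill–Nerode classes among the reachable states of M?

P0 = {p1,p3,p4} | {p2,p5}.
Refine {p2,p5} on symbol a: members go to different blocks, giving {p2} and {p5}.
The partition is now stable with 3 blocks: {p1,p3,p4} | {p2} | {p5}.

3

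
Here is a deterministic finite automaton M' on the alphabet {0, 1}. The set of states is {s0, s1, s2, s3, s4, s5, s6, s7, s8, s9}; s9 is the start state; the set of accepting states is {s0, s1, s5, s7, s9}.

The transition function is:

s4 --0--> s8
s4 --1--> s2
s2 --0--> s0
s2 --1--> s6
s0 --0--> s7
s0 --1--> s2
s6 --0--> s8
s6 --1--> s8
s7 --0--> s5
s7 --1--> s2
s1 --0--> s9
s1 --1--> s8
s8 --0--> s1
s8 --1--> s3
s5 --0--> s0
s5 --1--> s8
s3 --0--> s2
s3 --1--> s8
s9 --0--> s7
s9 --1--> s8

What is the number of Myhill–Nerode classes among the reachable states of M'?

3

First remove the unreachable states {s4}; 9 states remain.
Initial partition by acceptance: {s0,s1,s5,s7,s9} | {s2,s3,s6,s8}.
On input 0, block {s2,s3,s6,s8} splits into {s2,s8} and {s3,s6}.
The partition is now stable with 3 blocks: {s0,s1,s5,s7,s9} | {s2,s8} | {s3,s6}.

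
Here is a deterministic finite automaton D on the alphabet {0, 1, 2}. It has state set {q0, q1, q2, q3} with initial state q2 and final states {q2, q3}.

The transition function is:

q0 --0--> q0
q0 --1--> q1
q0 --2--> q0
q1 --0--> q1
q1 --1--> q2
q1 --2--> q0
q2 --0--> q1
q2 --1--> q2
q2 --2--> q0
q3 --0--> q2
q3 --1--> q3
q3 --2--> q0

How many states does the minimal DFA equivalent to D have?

3

States {q3} cannot be reached from the start state, so discard them.
Start with accepting vs non-accepting: {q2} | {q0,q1}.
On input 1, block {q0,q1} splits into {q0} and {q1}.
Stable partition: {q2} | {q0} | {q1} — 3 equivalence classes.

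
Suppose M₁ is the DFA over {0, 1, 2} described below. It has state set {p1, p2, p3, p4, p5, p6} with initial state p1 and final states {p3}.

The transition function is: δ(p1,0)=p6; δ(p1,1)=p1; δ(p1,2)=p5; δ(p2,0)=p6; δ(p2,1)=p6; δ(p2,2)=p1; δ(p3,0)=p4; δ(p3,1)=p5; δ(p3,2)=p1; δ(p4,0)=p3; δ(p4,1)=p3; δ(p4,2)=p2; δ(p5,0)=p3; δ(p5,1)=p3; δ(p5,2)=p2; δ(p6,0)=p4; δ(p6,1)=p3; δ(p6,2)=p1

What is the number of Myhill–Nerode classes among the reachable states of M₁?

5

P0 = {p3} | {p1,p2,p4,p5,p6}.
On input 0, block {p1,p2,p4,p5,p6} splits into {p1,p2,p6} and {p4,p5}.
Split {p1,p2,p6} by δ(·,0) → {p1,p2} and {p6}.
Refine {p1,p2} on symbol 1: members go to different blocks, giving {p1} and {p2}.
Stable partition: {p3} | {p1} | {p4,p5} | {p6} | {p2} — 5 equivalence classes.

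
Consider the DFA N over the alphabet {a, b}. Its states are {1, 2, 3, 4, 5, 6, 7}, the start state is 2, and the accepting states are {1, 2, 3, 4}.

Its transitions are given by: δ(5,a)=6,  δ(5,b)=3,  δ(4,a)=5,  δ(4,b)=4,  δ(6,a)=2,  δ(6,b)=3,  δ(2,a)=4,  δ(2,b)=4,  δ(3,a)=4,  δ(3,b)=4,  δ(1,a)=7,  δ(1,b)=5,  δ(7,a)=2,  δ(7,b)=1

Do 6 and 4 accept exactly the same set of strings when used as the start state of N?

Reachable states from the start: {2,3,4,5,6}. Unreachable: {1,7} — drop them.
Initial partition by acceptance: {2,3,4} | {5,6}.
Refine {2,3,4} on symbol a: members go to different blocks, giving {2,3} and {4}.
On input a, block {5,6} splits into {5} and {6}.
No further refinement is possible. Final partition (4 blocks): {2,3} | {5} | {4} | {6}.
6 and 4 end up in different blocks, so they are distinguishable. For instance, the string 'ε' is accepted from only 4.

No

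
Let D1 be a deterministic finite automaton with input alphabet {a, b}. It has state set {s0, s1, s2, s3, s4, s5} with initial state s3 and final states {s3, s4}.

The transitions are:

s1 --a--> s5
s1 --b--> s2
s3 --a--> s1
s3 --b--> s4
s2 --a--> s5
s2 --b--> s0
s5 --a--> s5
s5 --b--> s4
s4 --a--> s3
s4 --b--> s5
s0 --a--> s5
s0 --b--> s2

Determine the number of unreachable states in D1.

Every one of the 6 states is reachable from s3.

0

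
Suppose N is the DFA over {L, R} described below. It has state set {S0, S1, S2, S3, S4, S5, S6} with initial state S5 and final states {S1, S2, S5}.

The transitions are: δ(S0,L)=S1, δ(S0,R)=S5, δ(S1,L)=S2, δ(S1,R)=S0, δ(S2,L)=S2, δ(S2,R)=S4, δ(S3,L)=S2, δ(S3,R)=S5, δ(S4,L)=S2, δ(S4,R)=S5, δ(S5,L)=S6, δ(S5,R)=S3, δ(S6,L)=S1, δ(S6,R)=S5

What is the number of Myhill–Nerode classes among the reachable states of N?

3

Initial partition by acceptance: {S1,S2,S5} | {S0,S3,S4,S6}.
Refine {S1,S2,S5} on symbol L: members go to different blocks, giving {S1,S2} and {S5}.
The partition is now stable with 3 blocks: {S1,S2} | {S0,S3,S4,S6} | {S5}.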